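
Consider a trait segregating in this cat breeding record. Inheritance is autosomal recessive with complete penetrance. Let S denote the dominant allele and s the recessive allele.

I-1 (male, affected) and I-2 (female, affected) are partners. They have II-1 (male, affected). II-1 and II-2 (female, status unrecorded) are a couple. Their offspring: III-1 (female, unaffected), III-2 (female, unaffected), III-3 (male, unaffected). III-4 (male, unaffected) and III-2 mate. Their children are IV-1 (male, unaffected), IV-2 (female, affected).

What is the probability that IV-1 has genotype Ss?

III-4 is unaffected so carries S and passed s to IV-2 (ss), so III-4 is Ss.
III-2 is unaffected so carries S and received s from II-1 (ss), so III-2 is Ss.
Their cross gives offspring ratios 1/4 SS : 1/2 Ss : 1/4 ss. Conditioning on IV-1 being unaffected, P(Ss) = 1/2 / 3/4 = 2/3.

2/3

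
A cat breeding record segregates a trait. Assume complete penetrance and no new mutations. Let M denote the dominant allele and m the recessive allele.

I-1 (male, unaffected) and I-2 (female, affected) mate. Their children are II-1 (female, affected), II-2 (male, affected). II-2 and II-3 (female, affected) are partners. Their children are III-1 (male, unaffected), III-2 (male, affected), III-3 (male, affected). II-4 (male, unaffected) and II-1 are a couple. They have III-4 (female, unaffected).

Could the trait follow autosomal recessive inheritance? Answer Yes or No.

No

Under autosomal recessive, III-1 (unaffected, male) cannot arise from II-2 (affected) × II-3 (affected).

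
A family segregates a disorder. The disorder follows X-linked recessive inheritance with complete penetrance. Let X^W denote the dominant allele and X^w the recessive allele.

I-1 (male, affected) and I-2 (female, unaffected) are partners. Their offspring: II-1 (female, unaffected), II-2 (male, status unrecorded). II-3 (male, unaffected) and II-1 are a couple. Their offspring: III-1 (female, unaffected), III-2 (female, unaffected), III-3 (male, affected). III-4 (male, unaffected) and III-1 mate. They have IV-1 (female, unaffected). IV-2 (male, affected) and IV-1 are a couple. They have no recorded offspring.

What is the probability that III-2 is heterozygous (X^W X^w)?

II-3 is unaffected, so II-3 is X^W Y.
II-1 is unaffected so carries W and received w from I-1 (X^w Y), so II-1 is X^W X^w.
Their cross gives offspring ratios 1/2 X^W X^W : 1/2 X^W X^w. Conditioning on III-2 being unaffected, P(X^W X^w) = 1/2 / 1 = 1/2.

1/2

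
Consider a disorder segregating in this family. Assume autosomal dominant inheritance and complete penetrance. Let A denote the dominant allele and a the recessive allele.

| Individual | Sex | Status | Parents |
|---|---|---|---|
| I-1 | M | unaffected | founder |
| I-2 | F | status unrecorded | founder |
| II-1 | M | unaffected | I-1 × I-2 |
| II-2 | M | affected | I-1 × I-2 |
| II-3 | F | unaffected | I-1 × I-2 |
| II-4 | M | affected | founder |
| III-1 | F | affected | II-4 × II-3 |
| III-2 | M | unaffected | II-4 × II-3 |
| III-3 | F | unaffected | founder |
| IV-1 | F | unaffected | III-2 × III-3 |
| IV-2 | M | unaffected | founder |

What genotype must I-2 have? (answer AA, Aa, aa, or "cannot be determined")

Aa

From phenotype alone, I-2 is AA or Aa or aa.
I-2 passed A to II-2 (Aa, whose a came from I-1) and passed a to II-1 (aa), so I-2 is Aa.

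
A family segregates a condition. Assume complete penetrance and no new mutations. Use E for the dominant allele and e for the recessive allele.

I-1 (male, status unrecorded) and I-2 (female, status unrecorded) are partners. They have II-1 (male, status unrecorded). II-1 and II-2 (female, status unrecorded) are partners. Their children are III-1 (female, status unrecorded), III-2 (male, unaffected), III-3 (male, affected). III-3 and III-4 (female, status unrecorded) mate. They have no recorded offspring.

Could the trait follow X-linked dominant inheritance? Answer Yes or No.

Yes

A consistent assignment under X-linked dominant exists: I-1 X^E Y, I-2 X^E X^E, II-1 X^E Y, II-2 X^E X^e, III-1 X^E X^E, III-2 X^e Y, III-3 X^E Y, III-4 X^E X^E.
In this assignment every recorded phenotype matches its genotype and every non-founder's genotype is obtainable from its parents' genotypes, so the pedigree is consistent.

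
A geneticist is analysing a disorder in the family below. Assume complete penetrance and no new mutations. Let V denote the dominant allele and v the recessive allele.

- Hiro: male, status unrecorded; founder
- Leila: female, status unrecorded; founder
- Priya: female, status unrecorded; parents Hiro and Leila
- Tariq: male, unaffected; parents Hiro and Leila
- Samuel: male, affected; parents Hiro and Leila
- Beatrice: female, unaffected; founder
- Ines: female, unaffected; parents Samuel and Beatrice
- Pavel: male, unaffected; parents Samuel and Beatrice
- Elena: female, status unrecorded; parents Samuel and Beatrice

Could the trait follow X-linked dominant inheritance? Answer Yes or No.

No

Under X-linked dominant, Ines (unaffected, female) cannot arise from Samuel (affected) × Beatrice (unaffected).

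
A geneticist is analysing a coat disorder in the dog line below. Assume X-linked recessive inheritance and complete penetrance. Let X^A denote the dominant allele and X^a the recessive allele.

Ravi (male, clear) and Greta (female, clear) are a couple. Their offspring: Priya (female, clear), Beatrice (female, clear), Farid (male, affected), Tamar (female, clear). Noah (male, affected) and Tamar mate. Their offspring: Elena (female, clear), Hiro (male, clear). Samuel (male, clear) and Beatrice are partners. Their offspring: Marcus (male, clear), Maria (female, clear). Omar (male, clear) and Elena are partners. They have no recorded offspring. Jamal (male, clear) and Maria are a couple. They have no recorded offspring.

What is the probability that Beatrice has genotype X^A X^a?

Ravi is clear, so Ravi is X^A Y.
Greta is clear so carries A and passed a to Farid (X^a Y), so Greta is X^A X^a.
Their cross gives offspring ratios 1/2 X^A X^A : 1/2 X^A X^a. Conditioning on Beatrice being clear, P(X^A X^a) = 1/2 / 1 = 1/2 before taking Beatrice's own offspring into account.
Samuel is clear, so Samuel is X^A Y.
Now use Beatrice's offspring. Probability of each recorded status — clear son Marcus: 1/2 if Beatrice is X^A X^a, 1 if X^A X^A. (Maria: equally likely either way, so uninformative.)
Bayes: P(X^A X^a) = 1/2·1/2 / (1/2·1/2 + 1/2·1) = 1/3.

1/3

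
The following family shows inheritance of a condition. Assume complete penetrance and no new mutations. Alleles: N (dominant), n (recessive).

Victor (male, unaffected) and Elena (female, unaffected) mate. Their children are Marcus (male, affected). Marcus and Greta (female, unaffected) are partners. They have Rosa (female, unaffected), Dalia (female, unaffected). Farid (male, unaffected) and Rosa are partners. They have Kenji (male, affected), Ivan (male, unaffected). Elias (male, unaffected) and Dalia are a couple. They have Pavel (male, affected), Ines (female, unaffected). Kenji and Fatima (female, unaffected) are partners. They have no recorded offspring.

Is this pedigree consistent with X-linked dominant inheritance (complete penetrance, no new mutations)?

Under X-linked dominant, Marcus (affected, male) cannot arise from Victor (unaffected) × Elena (unaffected).

No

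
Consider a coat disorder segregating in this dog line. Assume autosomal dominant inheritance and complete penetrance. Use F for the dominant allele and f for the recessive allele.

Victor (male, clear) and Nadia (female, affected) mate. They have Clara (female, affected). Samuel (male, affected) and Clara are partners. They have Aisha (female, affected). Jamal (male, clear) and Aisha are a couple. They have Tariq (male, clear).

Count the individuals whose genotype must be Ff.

Obligate heterozygotes: Clara is affected so carries F and received f from Victor (ff), so Clara is Ff; Aisha is affected so carries F and passed f to Tariq (ff), so Aisha is Ff.
Every other individual is either homozygous by phenotype or has at least one consistent homozygous assignment, so the count is 2.

2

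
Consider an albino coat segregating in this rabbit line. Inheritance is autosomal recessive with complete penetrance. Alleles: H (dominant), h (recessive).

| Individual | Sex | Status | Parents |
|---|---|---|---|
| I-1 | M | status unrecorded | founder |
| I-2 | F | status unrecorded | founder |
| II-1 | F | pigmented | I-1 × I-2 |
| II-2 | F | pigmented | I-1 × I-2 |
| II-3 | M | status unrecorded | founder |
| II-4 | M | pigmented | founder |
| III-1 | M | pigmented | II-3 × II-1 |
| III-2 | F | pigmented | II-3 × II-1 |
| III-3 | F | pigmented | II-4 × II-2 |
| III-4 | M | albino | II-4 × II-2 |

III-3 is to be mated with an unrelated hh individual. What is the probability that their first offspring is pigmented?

2/3

II-4 is pigmented so carries H and passed h to III-4 (hh), so II-4 is Hh.
II-2 is pigmented so carries H and passed h to III-4 (hh), so II-2 is Hh.
III-3 is a pigmented offspring of II-4 (Hh) × II-2 (Hh), whose cross gives 1/4 HH : 1/2 Hh : 1/4 hh; conditioning on being pigmented, III-3 is HH with probability 1/3, Hh with probability 2/3.
Summing over parental genotype combinations, P(offspring is pigmented) = 1/3·1 + 2/3·1/2 = 2/3.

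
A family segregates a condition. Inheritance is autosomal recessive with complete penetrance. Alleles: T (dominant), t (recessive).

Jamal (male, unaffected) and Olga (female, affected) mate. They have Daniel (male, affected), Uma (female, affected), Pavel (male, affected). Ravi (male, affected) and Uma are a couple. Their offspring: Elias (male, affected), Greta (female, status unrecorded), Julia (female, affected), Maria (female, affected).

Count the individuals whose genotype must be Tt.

Obligate heterozygotes: Jamal is unaffected so carries T and passed t to Daniel (tt), so Jamal is Tt.
Every other individual is either homozygous by phenotype or has at least one consistent homozygous assignment, so the count is 1.

1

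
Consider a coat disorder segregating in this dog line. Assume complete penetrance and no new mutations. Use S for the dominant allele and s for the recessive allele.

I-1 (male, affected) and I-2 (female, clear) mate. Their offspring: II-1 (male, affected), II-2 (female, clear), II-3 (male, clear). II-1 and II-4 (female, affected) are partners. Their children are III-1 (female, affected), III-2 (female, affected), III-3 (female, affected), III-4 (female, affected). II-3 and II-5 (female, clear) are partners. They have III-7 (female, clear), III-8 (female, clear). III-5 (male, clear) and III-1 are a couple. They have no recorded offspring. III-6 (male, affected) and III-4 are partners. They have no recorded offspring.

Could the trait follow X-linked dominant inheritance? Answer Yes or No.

Under X-linked dominant, II-1 (affected, male) cannot arise from I-1 (affected) × I-2 (clear).

No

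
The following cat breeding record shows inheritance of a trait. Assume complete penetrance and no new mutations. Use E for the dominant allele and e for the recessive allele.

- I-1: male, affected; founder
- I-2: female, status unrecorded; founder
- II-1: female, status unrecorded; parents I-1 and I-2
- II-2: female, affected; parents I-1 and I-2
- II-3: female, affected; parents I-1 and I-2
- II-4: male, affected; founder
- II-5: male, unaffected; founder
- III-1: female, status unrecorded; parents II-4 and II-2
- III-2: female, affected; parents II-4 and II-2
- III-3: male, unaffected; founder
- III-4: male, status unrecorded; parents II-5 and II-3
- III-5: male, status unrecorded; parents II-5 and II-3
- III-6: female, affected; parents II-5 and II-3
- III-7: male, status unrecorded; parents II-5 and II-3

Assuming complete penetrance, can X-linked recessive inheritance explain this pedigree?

No

Under X-linked recessive, III-6 (affected, female) cannot arise from II-5 (unaffected) × II-3 (affected).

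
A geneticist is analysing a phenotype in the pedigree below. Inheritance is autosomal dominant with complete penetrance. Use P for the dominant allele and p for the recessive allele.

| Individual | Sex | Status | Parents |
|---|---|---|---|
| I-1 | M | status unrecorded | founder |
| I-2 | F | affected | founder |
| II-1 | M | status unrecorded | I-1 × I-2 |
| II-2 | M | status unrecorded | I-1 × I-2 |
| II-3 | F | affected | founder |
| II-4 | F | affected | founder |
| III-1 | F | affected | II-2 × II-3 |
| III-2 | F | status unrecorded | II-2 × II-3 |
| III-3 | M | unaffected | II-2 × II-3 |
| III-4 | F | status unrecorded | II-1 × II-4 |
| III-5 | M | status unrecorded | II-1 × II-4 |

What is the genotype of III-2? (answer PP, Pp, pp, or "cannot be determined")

III-2's phenotype is unrecorded, and no parent or child forces a single allele at both positions; consistent genotype assignments exist with III-2 as PP or Pp or pp.

cannot be determined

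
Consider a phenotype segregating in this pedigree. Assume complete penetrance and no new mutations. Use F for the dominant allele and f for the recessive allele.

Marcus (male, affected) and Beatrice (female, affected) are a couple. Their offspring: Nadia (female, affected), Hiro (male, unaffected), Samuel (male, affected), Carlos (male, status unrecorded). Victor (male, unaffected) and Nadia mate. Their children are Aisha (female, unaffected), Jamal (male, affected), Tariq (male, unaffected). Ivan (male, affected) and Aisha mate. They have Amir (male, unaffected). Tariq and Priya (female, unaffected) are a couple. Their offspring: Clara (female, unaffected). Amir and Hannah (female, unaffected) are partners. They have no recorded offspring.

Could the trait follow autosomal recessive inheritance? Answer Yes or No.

Under autosomal recessive, Hiro (unaffected, male) cannot arise from Marcus (affected) × Beatrice (affected).

No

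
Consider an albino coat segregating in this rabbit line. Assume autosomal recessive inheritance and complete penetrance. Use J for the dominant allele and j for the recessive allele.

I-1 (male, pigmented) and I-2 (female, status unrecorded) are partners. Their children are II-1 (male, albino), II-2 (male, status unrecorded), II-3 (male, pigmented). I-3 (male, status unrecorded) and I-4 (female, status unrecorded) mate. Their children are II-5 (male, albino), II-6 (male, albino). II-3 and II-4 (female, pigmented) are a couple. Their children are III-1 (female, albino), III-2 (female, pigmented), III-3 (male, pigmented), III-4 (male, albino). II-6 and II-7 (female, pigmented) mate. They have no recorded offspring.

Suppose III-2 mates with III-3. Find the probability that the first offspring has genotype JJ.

II-3 is pigmented so carries J and passed j to III-1 (jj), so II-3 is Jj.
II-4 is pigmented so carries J and passed j to III-1 (jj), so II-4 is Jj.
III-2 is a pigmented offspring of II-3 (Jj) × II-4 (Jj), whose cross gives 1/4 JJ : 1/2 Jj : 1/4 jj; conditioning on being pigmented, III-2 is JJ with probability 1/3, Jj with probability 2/3.
III-3 is a pigmented offspring of II-3 (Jj) × II-4 (Jj), whose cross gives 1/4 JJ : 1/2 Jj : 1/4 jj; conditioning on being pigmented, III-3 is JJ with probability 1/3, Jj with probability 2/3.
Summing over parental genotype combinations, P(offspring has genotype JJ) = 1/9·1 + 2/9·1/2 + 2/9·1/2 + 4/9·1/4 = 4/9.

4/9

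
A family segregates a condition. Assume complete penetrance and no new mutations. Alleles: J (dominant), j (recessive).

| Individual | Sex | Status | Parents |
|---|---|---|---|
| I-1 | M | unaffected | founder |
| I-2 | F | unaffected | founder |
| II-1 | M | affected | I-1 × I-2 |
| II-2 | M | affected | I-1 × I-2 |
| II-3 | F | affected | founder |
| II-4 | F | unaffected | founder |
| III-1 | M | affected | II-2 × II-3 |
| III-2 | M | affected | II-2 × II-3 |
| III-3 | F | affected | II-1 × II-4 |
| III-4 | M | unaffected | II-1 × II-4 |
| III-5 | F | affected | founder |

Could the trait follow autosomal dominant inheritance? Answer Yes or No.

No

Under autosomal dominant, II-1 (affected, male) cannot arise from I-1 (unaffected) × I-2 (unaffected).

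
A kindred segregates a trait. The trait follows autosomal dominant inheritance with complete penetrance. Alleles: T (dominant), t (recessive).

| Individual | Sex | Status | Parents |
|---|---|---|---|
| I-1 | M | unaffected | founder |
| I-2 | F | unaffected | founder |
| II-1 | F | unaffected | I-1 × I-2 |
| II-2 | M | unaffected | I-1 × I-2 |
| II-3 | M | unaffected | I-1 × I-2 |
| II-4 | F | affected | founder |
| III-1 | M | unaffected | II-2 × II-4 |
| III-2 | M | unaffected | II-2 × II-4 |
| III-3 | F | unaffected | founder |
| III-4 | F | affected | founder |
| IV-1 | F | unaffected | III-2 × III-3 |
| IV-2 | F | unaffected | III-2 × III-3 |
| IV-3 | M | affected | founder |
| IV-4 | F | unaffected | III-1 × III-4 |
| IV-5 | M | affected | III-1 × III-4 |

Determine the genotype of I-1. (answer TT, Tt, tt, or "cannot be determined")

I-1 is unaffected, so I-1 is tt.

tt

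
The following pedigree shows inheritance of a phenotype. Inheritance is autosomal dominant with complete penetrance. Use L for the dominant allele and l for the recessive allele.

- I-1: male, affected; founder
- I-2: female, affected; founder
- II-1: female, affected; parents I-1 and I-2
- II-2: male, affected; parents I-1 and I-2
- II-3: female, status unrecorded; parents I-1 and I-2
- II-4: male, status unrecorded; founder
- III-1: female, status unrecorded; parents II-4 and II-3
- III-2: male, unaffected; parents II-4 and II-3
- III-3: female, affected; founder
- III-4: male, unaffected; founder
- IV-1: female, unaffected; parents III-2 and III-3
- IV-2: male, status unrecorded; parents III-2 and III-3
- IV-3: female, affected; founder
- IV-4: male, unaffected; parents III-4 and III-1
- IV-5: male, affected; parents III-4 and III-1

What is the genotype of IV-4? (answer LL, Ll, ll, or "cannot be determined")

ll

IV-4 is unaffected, so IV-4 is ll.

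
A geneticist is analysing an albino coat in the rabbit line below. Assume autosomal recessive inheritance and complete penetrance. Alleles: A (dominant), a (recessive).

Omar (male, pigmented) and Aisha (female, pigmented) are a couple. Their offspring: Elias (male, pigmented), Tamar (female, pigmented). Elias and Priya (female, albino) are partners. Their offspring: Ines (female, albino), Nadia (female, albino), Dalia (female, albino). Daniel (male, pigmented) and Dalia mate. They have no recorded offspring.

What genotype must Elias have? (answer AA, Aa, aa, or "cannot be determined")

From phenotype alone, Elias is AA or Aa.
Elias is pigmented so carries A and passed a to Ines (aa), so Elias is Aa.

Aa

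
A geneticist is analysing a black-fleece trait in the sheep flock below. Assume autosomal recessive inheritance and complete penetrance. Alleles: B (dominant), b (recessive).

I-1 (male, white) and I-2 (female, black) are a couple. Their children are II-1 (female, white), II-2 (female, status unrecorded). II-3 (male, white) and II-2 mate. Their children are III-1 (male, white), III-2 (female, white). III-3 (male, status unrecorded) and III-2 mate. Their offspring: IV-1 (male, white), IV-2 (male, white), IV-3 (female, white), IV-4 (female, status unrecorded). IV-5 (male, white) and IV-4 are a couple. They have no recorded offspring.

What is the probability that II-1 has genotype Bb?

1

II-1 is white so carries B and received b from I-2 (bb), so II-1 is Bb, giving P(Bb) = 1.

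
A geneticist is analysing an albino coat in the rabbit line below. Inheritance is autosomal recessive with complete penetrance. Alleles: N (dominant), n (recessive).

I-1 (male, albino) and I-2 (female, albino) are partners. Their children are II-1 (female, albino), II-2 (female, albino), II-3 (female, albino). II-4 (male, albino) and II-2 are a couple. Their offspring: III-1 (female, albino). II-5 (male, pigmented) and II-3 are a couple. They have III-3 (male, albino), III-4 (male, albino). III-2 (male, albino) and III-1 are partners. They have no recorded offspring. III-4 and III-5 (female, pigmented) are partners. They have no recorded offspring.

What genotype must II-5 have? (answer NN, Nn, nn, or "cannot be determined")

From phenotype alone, II-5 is NN or Nn.
II-5 is pigmented so carries N and passed n to III-3 (nn), so II-5 is Nn.

Nn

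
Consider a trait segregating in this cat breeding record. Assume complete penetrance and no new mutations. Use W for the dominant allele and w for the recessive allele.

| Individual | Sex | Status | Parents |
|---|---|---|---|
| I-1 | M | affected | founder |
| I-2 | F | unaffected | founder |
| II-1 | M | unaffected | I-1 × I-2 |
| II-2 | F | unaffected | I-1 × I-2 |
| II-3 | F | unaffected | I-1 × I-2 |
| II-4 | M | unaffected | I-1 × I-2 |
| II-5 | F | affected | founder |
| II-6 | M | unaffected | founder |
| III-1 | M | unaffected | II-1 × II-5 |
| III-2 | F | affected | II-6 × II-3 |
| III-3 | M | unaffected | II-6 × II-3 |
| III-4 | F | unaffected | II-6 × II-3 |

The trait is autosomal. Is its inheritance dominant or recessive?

II-6 and II-3 are both unaffected yet have an affected child III-2. Under dominance, an affected child requires at least one affected parent, so the trait cannot be dominant.

recessive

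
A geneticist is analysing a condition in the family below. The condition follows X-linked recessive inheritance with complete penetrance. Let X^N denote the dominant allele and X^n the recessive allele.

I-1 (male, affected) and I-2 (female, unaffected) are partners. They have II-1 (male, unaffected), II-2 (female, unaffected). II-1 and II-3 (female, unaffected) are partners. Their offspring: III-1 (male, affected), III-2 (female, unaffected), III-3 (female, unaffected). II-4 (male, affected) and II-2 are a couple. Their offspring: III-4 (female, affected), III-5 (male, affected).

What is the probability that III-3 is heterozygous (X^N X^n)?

1/2

II-1 is unaffected, so II-1 is X^N Y.
II-3 is unaffected so carries N and passed n to III-1 (X^n Y), so II-3 is X^N X^n.
Their cross gives offspring ratios 1/2 X^N X^N : 1/2 X^N X^n. Conditioning on III-3 being unaffected, P(X^N X^n) = 1/2 / 1 = 1/2.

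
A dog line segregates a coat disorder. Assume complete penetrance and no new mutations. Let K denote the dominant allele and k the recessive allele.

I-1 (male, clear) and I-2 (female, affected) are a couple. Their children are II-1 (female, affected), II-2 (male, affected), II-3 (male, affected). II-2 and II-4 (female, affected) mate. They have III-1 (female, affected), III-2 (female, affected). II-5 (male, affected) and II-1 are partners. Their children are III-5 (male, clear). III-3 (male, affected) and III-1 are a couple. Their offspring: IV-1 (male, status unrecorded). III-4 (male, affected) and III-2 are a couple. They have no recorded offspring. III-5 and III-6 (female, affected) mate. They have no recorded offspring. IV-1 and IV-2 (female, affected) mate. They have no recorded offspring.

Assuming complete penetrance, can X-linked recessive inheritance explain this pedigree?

Under X-linked recessive, II-1 (affected, female) cannot arise from I-1 (clear) × I-2 (affected).

No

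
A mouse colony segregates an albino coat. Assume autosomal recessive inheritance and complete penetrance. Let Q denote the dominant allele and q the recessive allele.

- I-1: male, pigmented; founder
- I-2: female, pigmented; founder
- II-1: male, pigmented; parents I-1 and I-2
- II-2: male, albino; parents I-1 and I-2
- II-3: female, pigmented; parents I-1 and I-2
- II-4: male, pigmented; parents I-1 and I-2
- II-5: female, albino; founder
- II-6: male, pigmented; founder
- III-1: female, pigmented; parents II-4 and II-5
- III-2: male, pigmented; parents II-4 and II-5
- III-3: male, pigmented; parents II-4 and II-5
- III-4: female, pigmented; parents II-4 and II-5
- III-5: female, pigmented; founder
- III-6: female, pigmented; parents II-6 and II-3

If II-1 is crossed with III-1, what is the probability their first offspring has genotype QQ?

I-1 is pigmented so carries Q and passed q to II-2 (qq), so I-1 is Qq.
I-2 is pigmented so carries Q and passed q to II-2 (qq), so I-2 is Qq.
II-1 is a pigmented offspring of I-1 (Qq) × I-2 (Qq), whose cross gives 1/4 QQ : 1/2 Qq : 1/4 qq; conditioning on being pigmented, II-1 is QQ with probability 1/3, Qq with probability 2/3.
III-1 is pigmented so carries Q and received q from II-5 (qq), so III-1 is Qq.
Summing over parental genotype combinations, P(offspring has genotype QQ) = 1/3·1/2 + 2/3·1/4 = 1/3.

1/3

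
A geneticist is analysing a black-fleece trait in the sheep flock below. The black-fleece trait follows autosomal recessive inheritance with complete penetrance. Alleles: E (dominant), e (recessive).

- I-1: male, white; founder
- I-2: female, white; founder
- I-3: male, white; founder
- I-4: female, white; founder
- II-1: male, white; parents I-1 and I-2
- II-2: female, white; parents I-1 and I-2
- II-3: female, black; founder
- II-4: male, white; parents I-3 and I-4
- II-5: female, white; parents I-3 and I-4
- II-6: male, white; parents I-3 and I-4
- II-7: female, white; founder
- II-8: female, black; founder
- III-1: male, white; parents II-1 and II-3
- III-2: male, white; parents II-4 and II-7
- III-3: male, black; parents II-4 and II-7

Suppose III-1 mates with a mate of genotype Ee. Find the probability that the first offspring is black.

III-1 is white so carries E and received e from II-3 (ee), so III-1 is Ee.
The cross gives 1/4 EE : 1/2 Ee : 1/4 ee, so P(offspring is black) = 1/4.

1/4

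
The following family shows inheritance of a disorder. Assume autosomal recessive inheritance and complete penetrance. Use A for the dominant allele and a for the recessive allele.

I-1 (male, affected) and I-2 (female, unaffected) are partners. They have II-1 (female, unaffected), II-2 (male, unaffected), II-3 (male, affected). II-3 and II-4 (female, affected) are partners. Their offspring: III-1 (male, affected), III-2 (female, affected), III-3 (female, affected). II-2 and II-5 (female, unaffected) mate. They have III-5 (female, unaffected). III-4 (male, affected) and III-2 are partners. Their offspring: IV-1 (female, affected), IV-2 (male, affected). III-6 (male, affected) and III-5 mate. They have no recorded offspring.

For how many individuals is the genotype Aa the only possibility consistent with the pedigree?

Obligate heterozygotes: I-2 is unaffected so carries A and passed a to II-3 (aa), so I-2 is Aa; II-1 is unaffected so carries A and received a from I-1 (aa), so II-1 is Aa; II-2 is unaffected so carries A and received a from I-1 (aa), so II-2 is Aa.
Every other individual is either homozygous by phenotype or has at least one consistent homozygous assignment, so the count is 3.

3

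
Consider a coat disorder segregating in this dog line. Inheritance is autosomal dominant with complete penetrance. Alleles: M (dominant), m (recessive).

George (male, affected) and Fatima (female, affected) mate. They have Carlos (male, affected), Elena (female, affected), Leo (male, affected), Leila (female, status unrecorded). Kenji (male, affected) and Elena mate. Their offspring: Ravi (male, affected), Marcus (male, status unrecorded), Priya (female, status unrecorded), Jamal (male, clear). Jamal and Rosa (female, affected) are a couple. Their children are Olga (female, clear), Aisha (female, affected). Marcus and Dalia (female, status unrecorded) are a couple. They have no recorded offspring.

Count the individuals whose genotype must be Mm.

4

Obligate heterozygotes: Elena is affected so carries M and passed m to Jamal (mm), so Elena is Mm; Kenji is affected so carries M and passed m to Jamal (mm), so Kenji is Mm; Rosa is affected so carries M and passed m to Olga (mm), so Rosa is Mm; Aisha is affected so carries M and received m from Jamal (mm), so Aisha is Mm.
Every other individual is either homozygous by phenotype or has at least one consistent homozygous assignment, so the count is 4.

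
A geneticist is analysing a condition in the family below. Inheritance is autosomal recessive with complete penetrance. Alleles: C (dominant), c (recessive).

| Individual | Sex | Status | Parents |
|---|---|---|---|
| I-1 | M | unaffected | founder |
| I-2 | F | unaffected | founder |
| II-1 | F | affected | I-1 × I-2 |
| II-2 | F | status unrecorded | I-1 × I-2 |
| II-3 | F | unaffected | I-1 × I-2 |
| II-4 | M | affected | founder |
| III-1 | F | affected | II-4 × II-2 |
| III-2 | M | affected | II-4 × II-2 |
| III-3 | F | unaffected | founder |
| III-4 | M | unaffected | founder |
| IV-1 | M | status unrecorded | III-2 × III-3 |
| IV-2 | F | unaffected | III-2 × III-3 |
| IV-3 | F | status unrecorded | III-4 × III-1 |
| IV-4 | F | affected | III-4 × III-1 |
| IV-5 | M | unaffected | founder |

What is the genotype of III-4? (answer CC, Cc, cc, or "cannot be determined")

Cc

From phenotype alone, III-4 is CC or Cc.
III-4 is unaffected so carries C and passed c to IV-4 (cc), so III-4 is Cc.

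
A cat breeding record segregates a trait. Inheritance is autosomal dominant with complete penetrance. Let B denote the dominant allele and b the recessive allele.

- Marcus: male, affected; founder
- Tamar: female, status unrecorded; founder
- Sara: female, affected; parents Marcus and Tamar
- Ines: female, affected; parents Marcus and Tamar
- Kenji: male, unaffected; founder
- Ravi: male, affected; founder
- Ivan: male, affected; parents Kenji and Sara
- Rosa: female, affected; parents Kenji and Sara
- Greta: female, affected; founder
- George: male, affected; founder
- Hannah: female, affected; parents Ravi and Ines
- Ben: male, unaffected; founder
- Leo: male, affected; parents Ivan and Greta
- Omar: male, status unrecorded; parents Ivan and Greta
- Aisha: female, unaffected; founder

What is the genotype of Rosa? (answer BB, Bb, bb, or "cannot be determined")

Bb

From phenotype alone, Rosa is BB or Bb.
Rosa is affected so carries B and received b from Kenji (bb), so Rosa is Bb.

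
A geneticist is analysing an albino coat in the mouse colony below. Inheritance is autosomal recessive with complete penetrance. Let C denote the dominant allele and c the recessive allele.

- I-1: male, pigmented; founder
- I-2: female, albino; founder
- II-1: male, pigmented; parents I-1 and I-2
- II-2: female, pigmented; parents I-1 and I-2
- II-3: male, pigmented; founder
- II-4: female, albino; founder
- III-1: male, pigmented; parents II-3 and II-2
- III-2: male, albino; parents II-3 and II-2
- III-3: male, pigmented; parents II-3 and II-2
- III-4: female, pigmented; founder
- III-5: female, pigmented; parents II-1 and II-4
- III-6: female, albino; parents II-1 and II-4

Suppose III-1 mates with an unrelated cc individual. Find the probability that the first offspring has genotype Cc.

II-3 is pigmented so carries C and passed c to III-2 (cc), so II-3 is Cc.
II-2 is pigmented so carries C and received c from I-2 (cc), so II-2 is Cc.
III-1 is a pigmented offspring of II-3 (Cc) × II-2 (Cc), whose cross gives 1/4 CC : 1/2 Cc : 1/4 cc; conditioning on being pigmented, III-1 is CC with probability 1/3, Cc with probability 2/3.
Summing over parental genotype combinations, P(offspring has genotype Cc) = 1/3·1 + 2/3·1/2 = 2/3.

2/3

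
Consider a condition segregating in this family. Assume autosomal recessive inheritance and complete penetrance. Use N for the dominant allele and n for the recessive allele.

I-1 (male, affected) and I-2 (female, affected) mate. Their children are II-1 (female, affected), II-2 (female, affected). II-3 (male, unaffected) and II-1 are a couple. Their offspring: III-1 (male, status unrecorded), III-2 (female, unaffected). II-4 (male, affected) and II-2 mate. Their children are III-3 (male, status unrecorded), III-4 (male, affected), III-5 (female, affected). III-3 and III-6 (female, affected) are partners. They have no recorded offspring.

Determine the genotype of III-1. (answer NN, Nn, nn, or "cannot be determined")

III-1's phenotype is unrecorded, and no parent or child forces a single allele at both positions; consistent genotype assignments exist with III-1 as Nn or nn.

cannot be determined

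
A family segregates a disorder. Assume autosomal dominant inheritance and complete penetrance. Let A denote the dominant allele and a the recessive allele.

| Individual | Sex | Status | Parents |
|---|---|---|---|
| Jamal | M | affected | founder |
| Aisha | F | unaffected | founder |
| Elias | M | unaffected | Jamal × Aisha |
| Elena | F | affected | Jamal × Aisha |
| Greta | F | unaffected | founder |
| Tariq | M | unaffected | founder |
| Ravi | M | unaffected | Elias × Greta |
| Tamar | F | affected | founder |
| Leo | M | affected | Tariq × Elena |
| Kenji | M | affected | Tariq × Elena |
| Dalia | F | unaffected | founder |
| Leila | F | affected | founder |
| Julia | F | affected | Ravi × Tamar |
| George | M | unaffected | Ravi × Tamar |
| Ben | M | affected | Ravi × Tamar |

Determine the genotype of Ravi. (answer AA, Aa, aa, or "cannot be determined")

aa

Ravi is unaffected, so Ravi is aa.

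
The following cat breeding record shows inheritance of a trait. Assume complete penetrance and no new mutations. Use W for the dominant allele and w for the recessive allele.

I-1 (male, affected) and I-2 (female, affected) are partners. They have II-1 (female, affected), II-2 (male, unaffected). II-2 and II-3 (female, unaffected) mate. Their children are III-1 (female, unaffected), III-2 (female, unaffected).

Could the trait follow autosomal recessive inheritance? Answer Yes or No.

Under autosomal recessive, II-2 (unaffected, male) cannot arise from I-1 (affected) × I-2 (affected).

No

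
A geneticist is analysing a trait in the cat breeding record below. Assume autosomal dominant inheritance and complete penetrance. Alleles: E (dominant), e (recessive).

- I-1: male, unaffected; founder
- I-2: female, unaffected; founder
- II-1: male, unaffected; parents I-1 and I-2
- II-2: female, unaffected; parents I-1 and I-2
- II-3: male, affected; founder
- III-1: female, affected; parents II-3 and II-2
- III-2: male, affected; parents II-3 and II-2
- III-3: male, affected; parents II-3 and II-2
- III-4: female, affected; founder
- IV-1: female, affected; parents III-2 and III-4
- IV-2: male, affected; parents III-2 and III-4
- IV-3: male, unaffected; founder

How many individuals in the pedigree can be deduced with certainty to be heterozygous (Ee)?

3

Obligate heterozygotes: III-1 is affected so carries E and received e from II-2 (ee), so III-1 is Ee; III-2 is affected so carries E and received e from II-2 (ee), so III-2 is Ee; III-3 is affected so carries E and received e from II-2 (ee), so III-3 is Ee.
Every other individual is either homozygous by phenotype or has at least one consistent homozygous assignment, so the count is 3.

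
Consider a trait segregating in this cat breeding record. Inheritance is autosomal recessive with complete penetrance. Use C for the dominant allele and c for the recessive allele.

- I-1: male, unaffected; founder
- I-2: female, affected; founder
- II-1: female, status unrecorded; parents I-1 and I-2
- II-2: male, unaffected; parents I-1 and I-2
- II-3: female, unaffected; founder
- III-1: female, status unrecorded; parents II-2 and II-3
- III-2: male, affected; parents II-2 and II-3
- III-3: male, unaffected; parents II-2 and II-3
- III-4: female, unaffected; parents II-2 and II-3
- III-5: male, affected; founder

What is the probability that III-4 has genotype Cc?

II-2 is unaffected so carries C and received c from I-2 (cc), so II-2 is Cc.
II-3 is unaffected so carries C and passed c to III-2 (cc), so II-3 is Cc.
Their cross gives offspring ratios 1/4 CC : 1/2 Cc : 1/4 cc. Conditioning on III-4 being unaffected, P(Cc) = 1/2 / 3/4 = 2/3.

2/3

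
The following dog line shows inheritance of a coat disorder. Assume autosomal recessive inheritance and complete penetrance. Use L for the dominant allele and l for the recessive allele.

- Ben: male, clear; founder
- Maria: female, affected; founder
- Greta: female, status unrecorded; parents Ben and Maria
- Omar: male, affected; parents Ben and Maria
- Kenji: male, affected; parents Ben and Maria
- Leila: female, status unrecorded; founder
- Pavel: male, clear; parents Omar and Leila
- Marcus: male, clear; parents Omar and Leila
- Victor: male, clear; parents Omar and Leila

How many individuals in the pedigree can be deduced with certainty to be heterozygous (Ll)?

4

Obligate heterozygotes: Ben is clear so carries L and passed l to Omar (ll), so Ben is Ll; Pavel is clear so carries L and received l from Omar (ll), so Pavel is Ll; Marcus is clear so carries L and received l from Omar (ll), so Marcus is Ll; Victor is clear so carries L and received l from Omar (ll), so Victor is Ll.
Every other individual is either homozygous by phenotype or has at least one consistent homozygous assignment, so the count is 4.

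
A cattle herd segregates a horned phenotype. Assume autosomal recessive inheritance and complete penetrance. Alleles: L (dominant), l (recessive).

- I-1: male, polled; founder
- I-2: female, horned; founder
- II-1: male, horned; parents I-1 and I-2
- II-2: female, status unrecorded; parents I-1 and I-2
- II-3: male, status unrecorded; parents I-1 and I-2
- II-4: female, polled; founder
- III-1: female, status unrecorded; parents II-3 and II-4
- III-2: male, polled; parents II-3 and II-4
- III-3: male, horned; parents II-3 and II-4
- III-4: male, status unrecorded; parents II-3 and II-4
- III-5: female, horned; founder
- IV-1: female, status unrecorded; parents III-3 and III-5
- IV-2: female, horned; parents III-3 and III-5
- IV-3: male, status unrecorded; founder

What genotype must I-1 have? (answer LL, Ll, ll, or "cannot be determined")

From phenotype alone, I-1 is LL or Ll.
I-1 is polled so carries L and passed l to II-1 (ll), so I-1 is Ll.

Ll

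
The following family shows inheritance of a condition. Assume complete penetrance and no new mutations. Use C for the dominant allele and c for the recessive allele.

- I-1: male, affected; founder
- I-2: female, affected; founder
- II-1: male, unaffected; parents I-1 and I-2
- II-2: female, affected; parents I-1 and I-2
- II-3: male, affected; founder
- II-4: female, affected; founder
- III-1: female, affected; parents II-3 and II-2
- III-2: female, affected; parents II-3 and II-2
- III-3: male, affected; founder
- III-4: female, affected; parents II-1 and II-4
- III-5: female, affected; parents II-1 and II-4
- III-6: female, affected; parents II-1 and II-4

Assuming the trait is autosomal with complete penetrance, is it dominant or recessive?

I-1 and I-2 are both affected yet have an unaffected child II-1. Under a recessive model two affected parents are homozygous and every child would be affected, so the trait cannot be recessive.

dominant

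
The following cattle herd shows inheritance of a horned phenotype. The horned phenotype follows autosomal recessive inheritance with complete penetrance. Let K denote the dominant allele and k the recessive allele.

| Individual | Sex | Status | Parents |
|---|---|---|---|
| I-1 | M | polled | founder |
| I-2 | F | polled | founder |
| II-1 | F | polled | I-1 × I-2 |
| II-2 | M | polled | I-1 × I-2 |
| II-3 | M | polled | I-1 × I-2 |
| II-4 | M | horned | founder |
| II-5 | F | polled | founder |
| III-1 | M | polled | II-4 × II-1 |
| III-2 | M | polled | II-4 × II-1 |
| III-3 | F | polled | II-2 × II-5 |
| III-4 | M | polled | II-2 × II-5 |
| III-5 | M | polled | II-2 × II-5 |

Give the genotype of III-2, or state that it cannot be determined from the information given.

From phenotype alone, III-2 is KK or Kk.
III-2 is polled so carries K and received k from II-4 (kk), so III-2 is Kk.

Kk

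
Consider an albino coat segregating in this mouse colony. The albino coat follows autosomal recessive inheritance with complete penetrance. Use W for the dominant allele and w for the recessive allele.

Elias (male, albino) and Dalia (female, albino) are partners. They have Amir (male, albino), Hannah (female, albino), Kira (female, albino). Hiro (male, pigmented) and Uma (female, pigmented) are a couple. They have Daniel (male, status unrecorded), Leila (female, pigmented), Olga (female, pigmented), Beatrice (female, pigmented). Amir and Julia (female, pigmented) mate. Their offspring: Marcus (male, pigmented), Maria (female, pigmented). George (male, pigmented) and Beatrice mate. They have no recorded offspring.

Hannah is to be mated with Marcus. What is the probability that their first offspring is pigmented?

1/2

Hannah is albino, so Hannah is ww.
Marcus is pigmented so carries W and received w from Amir (ww), so Marcus is Ww.
The cross gives 1/2 Ww : 1/2 ww, so P(offspring is pigmented) = 1/2.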